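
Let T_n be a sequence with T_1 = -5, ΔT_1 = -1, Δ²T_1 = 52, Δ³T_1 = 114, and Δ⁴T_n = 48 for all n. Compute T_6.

Build the table forward from the leading diagonal:
Fourth differences: 48  48  48  48  48  48
Third differences: 114  162  210  258  306  354
Second differences: 52  166  328  538  796  1102
First differences: -1  51  217  545  1083  1879
T: -5  -6  45  262  807  1890

1890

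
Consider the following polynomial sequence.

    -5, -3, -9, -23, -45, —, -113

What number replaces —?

-75

Using the first 5 terms:
First differences: 2, -6, -14, -22
Second differences: -8, -8, -8
Constant second difference = -8.
Extend forward: -22 − 8 = -30;  -45 − 30 = -75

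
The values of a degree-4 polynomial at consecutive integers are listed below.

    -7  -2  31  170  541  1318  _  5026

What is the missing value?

Using the first 6 terms:
5, 33, 139, 371, 777
28, 106, 232, 406
78, 126, 174
48, 48
Constant fourth difference = 48.
Extend forward: 174 + 48 = 222;  406 + 222 = 628;  777 + 628 = 1405;  1318 + 1405 = 2723

2723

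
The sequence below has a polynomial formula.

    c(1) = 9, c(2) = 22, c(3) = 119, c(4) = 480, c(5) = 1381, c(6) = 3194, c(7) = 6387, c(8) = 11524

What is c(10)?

Δ: 13, 97, 361, 901, 1813, 3193, 5137
Δ²: 84, 264, 540, 912, 1380, 1944
Δ³: 180, 276, 372, 468, 564
Δ⁴: 96, 96, 96, 96
The fourth differences are constant (96).
564 + 96 = 660;  1944 + 660 = 2604;  5137 + 2604 = 7741;  11524 + 7741 = 19265
660 + 96 = 756;  2604 + 756 = 3360;  7741 + 3360 = 11101;  19265 + 11101 = 30366

30366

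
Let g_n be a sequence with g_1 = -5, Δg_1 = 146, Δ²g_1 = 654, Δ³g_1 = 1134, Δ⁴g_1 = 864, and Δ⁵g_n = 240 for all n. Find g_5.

Build the table forward from the leading diagonal:
Δ⁵: 240  240  240  240  240
Δ⁴: 864  1104  1344  1584  1824
Δ³: 1134  1998  3102  4446  6030
Δ²: 654  1788  3786  6888  11334
Δ: 146  800  2588  6374  13262
g: -5  141  941  3529  9903

9903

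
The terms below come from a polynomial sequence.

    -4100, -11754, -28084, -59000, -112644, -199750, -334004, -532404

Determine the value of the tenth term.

First differences: -7654, -16330, -30916, -53644, -87106, -134254, -198400
Second differences: -8676, -14586, -22728, -33462, -47148, -64146
Third differences: -5910, -8142, -10734, -13686, -16998
Fourth differences: -2232, -2592, -2952, -3312
Fifth differences: -360, -360, -360
The fifth differences are constant (-360).
-3312 − 360 = -3672;  -16998 − 3672 = -20670;  -64146 − 20670 = -84816;  -198400 − 84816 = -283216;  -532404 − 283216 = -815620
-3672 − 360 = -4032;  -20670 − 4032 = -24702;  -84816 − 24702 = -109518;  -283216 − 109518 = -392734;  -815620 − 392734 = -1208354

-1208354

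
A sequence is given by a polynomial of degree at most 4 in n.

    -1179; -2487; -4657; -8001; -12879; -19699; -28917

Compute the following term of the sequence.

-41037

-1308  -2170  -3344  -4878  -6820  -9218
-862  -1174  -1534  -1942  -2398
-312  -360  -408  -456
-48  -48  -48
Constant fourth difference = -48, so extend:
-456 − 48 = -504;  -2398 − 504 = -2902;  -9218 − 2902 = -12120;  -28917 − 12120 = -41037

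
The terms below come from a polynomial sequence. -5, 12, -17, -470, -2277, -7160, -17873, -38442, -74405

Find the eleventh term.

-223665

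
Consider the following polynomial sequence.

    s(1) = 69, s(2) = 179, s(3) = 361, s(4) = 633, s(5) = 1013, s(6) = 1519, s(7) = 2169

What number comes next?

2981

D1: 110  182  272  380  506  650
D2: 72  90  108  126  144
D3: 18  18  18  18
The third differences are constant (18).
144 + 18 = 162;  650 + 162 = 812;  2169 + 812 = 2981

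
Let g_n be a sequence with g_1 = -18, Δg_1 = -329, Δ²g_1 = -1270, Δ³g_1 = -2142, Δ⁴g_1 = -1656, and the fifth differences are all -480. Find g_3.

-1946

Build the table forward from the leading diagonal:
Fifth differences: -480  -480  -480
Fourth differences: -1656  -2136  -2616
Third differences: -2142  -3798  -5934
Second differences: -1270  -3412  -7210
First differences: -329  -1599  -5011
g: -18  -347  -1946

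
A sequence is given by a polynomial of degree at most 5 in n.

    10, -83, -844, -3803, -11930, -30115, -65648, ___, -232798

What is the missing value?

Using the first 7 terms:
-93, -761, -2959, -8127, -18185, -35533
-668, -2198, -5168, -10058, -17348
-1530, -2970, -4890, -7290
-1440, -1920, -2400
-480, -480
Constant fifth difference = -480.
Extend forward: -2400 − 480 = -2880;  -7290 − 2880 = -10170;  -17348 − 10170 = -27518;  -35533 − 27518 = -63051;  -65648 − 63051 = -128699

-128699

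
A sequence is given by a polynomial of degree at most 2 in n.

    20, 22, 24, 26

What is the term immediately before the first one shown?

Δ: 2  2  2
The first differences are constant at 2.
Work back: 20 − 2 = 18

18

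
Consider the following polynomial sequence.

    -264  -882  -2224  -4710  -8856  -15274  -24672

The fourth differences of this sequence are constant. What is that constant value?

-96

Δ: -618, -1342, -2486, -4146, -6418, -9398
Δ²: -724, -1144, -1660, -2272, -2980
Δ³: -420, -516, -612, -708
Δ⁴: -96, -96, -96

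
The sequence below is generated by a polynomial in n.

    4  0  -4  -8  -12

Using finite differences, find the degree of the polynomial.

-4, -4, -4, -4
The first differences are constant, so the polynomial has degree 1.

1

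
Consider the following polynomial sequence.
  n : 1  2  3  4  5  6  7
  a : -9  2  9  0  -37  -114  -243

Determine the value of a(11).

-1519

First differences: 11 , 7 , -9 , -37 , -77 , -129
Second differences: -4 , -16 , -28 , -40 , -52
Third differences: -12 , -12 , -12 , -12
Third differences constant at -12.
-52 − 12 = -64;  -129 − 64 = -193;  -243 − 193 = -436
-64 − 12 = -76;  -193 − 76 = -269;  -436 − 269 = -705
-76 − 12 = -88;  -269 − 88 = -357;  -705 − 357 = -1062
-88 − 12 = -100;  -357 − 100 = -457;  -1062 − 457 = -1519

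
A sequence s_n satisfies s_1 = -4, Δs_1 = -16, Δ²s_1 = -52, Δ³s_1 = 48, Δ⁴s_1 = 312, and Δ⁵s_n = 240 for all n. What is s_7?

Build the table forward from the leading diagonal:
Δ⁵: 240, 240, 240, 240, 240, 240, 240
Δ⁴: 312, 552, 792, 1032, 1272, 1512, 1752
Δ³: 48, 360, 912, 1704, 2736, 4008, 5520
Δ²: -52, -4, 356, 1268, 2972, 5708, 9716
Δ: -16, -68, -72, 284, 1552, 4524, 10232
s: -4, -20, -88, -160, 124, 1676, 6200

6200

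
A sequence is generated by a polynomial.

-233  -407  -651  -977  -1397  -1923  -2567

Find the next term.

-3341

First differences: -174, -244, -326, -420, -526, -644
Second differences: -70, -82, -94, -106, -118
Third differences: -12, -12, -12, -12
Constant third difference = -12, so extend:
-118 − 12 = -130;  -644 − 130 = -774;  -2567 − 774 = -3341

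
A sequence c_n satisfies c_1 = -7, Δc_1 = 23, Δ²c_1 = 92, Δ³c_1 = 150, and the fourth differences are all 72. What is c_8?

Build the table forward from the leading diagonal:
Δ⁴: 72, 72, 72, 72, 72, 72, 72, 72
Δ³: 150, 222, 294, 366, 438, 510, 582, 654
Δ²: 92, 242, 464, 758, 1124, 1562, 2072, 2654
Δ: 23, 115, 357, 821, 1579, 2703, 4265, 6337
c: -7, 16, 131, 488, 1309, 2888, 5591, 9856

9856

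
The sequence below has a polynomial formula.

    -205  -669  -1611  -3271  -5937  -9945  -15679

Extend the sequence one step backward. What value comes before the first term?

-27

Δ: -464, -942, -1660, -2666, -4008, -5734
Δ²: -478, -718, -1006, -1342, -1726
Δ³: -240, -288, -336, -384
Δ⁴: -48, -48, -48
The fourth differences are constant at -48.
Work back: -240 + 48 = -192;  -478 + 192 = -286;  -464 + 286 = -178;  -205 + 178 = -27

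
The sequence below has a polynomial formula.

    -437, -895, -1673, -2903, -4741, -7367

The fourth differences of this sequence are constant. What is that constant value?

-24

D1: -458, -778, -1230, -1838, -2626
D2: -320, -452, -608, -788
D3: -132, -156, -180
D4: -24, -24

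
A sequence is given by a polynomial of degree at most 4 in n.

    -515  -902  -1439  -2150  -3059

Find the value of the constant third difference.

First differences: -387, -537, -711, -909
Second differences: -150, -174, -198
Third differences: -24, -24

-24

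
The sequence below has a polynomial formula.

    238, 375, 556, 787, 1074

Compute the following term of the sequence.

1423

D1: 137, 181, 231, 287
D2: 44, 50, 56
D3: 6, 6
Constant third difference = 6, so extend:
56 + 6 = 62;  287 + 62 = 349;  1074 + 349 = 1423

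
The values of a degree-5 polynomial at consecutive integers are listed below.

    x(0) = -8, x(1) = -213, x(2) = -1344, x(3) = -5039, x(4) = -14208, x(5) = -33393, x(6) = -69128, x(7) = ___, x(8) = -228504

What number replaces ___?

-130299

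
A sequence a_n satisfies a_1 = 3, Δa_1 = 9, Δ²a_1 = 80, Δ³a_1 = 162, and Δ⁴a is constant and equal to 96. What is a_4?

432

Build the table forward from the leading diagonal:
Δ⁴: 96  96  96  96
Δ³: 162  258  354  450
Δ²: 80  242  500  854
Δ: 9  89  331  831
a: 3  12  101  432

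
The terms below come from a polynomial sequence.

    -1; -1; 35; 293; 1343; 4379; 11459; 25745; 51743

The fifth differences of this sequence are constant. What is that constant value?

240

Δ: 0, 36, 258, 1050, 3036, 7080, 14286, 25998
Δ²: 36, 222, 792, 1986, 4044, 7206, 11712
Δ³: 186, 570, 1194, 2058, 3162, 4506
Δ⁴: 384, 624, 864, 1104, 1344
Δ⁵: 240, 240, 240, 240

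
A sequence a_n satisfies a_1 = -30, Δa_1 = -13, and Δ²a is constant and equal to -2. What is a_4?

-75

Build the table forward from the leading diagonal:
D2: -2  -2  -2  -2
D1: -13  -15  -17  -19
a: -30  -43  -58  -75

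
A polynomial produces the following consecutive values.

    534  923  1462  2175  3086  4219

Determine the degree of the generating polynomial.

3

389, 539, 713, 911, 1133
150, 174, 198, 222
24, 24, 24
The third differences are constant, so the polynomial has degree 3.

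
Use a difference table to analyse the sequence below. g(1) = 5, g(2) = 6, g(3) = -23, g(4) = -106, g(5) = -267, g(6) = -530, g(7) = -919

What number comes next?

D1: 1  -29  -83  -161  -263  -389
D2: -30  -54  -78  -102  -126
D3: -24  -24  -24  -24
The third differences are constant (-24).
-126 − 24 = -150;  -389 − 150 = -539;  -919 − 539 = -1458

-1458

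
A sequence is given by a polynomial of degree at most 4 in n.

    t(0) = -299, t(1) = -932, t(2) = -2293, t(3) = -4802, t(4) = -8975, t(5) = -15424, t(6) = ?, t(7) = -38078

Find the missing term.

Using the first 6 terms:
D1: -633, -1361, -2509, -4173, -6449
D2: -728, -1148, -1664, -2276
D3: -420, -516, -612
D4: -96, -96
Constant fourth difference = -96.
Extend forward: -612 − 96 = -708;  -2276 − 708 = -2984;  -6449 − 2984 = -9433;  -15424 − 9433 = -24857

-24857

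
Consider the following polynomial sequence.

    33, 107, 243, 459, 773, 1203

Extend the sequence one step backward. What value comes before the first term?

Δ: 74  136  216  314  430
Δ²: 62  80  98  116
Δ³: 18  18  18
The third differences are constant at 18.
Work back: 62 − 18 = 44;  74 − 44 = 30;  33 − 30 = 3

3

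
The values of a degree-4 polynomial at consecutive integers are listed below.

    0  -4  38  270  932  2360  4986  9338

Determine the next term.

16040

Δ: -4, 42, 232, 662, 1428, 2626, 4352
Δ²: 46, 190, 430, 766, 1198, 1726
Δ³: 144, 240, 336, 432, 528
Δ⁴: 96, 96, 96, 96
Fourth differences constant at 96.
528 + 96 = 624;  1726 + 624 = 2350;  4352 + 2350 = 6702;  9338 + 6702 = 16040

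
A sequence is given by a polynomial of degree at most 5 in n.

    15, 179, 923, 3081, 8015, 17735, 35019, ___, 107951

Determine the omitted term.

Using the first 7 terms:
Δ: 164  744  2158  4934  9720  17284
Δ²: 580  1414  2776  4786  7564
Δ³: 834  1362  2010  2778
Δ⁴: 528  648  768
Δ⁵: 120  120
Constant fifth difference = 120.
Extend forward: 768 + 120 = 888;  2778 + 888 = 3666;  7564 + 3666 = 11230;  17284 + 11230 = 28514;  35019 + 28514 = 63533

63533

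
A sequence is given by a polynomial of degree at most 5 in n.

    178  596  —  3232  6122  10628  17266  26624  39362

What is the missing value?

Using the last 6 terms:
First differences: 2890  4506  6638  9358  12738
Second differences: 1616  2132  2720  3380
Third differences: 516  588  660
Fourth differences: 72  72
Constant fourth difference = 72.
Extend backward: 516 − 72 = 444;  1616 − 444 = 1172;  2890 − 1172 = 1718;  3232 − 1718 = 1514

1514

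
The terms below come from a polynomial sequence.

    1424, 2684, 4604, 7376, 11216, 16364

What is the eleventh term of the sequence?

71804

Δ: 1260  1920  2772  3840  5148
Δ²: 660  852  1068  1308
Δ³: 192  216  240
Δ⁴: 24  24
Constant fourth difference = 24, so extend:
240 + 24 = 264;  1308 + 264 = 1572;  5148 + 1572 = 6720;  16364 + 6720 = 23084
264 + 24 = 288;  1572 + 288 = 1860;  6720 + 1860 = 8580;  23084 + 8580 = 31664
288 + 24 = 312;  1860 + 312 = 2172;  8580 + 2172 = 10752;  31664 + 10752 = 42416
312 + 24 = 336;  2172 + 336 = 2508;  10752 + 2508 = 13260;  42416 + 13260 = 55676
336 + 24 = 360;  2508 + 360 = 2868;  13260 + 2868 = 16128;  55676 + 16128 = 71804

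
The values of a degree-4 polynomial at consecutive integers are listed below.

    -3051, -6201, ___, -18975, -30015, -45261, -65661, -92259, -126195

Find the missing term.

Using the last 6 terms:
First differences: -11040, -15246, -20400, -26598, -33936
Second differences: -4206, -5154, -6198, -7338
Third differences: -948, -1044, -1140
Fourth differences: -96, -96
Constant fourth difference = -96.
Extend backward: -948 + 96 = -852;  -4206 + 852 = -3354;  -11040 + 3354 = -7686;  -18975 + 7686 = -11289

-11289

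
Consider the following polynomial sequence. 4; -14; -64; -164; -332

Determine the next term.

-18, -50, -100, -168
-32, -50, -68
-18, -18
The third differences are constant (-18).
-68 − 18 = -86;  -168 − 86 = -254;  -332 − 254 = -586

-586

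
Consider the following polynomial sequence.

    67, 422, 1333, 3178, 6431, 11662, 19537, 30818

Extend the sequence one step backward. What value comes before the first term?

-14

First differences: 355, 911, 1845, 3253, 5231, 7875, 11281
Second differences: 556, 934, 1408, 1978, 2644, 3406
Third differences: 378, 474, 570, 666, 762
Fourth differences: 96, 96, 96, 96
The fourth differences are constant at 96.
Work back: 378 − 96 = 282;  556 − 282 = 274;  355 − 274 = 81;  67 − 81 = -14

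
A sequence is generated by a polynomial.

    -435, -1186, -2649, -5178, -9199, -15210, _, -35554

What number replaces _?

Using the first 6 terms:
-751  -1463  -2529  -4021  -6011
-712  -1066  -1492  -1990
-354  -426  -498
-72  -72
Constant fourth difference = -72.
Extend forward: -498 − 72 = -570;  -1990 − 570 = -2560;  -6011 − 2560 = -8571;  -15210 − 8571 = -23781

-23781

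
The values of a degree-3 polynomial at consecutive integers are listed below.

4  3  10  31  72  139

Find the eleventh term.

1074

-1 , 7 , 21 , 41 , 67
8 , 14 , 20 , 26
6 , 6 , 6
Constant third difference = 6, so extend:
26 + 6 = 32;  67 + 32 = 99;  139 + 99 = 238
32 + 6 = 38;  99 + 38 = 137;  238 + 137 = 375
38 + 6 = 44;  137 + 44 = 181;  375 + 181 = 556
44 + 6 = 50;  181 + 50 = 231;  556 + 231 = 787
50 + 6 = 56;  231 + 56 = 287;  787 + 287 = 1074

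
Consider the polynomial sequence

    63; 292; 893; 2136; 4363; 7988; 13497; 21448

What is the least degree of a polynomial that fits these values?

4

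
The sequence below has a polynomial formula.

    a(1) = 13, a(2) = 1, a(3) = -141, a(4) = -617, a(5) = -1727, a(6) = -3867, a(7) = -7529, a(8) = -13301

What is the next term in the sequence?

Δ: -12, -142, -476, -1110, -2140, -3662, -5772
Δ²: -130, -334, -634, -1030, -1522, -2110
Δ³: -204, -300, -396, -492, -588
Δ⁴: -96, -96, -96, -96
Constant fourth difference = -96, so extend:
-588 − 96 = -684;  -2110 − 684 = -2794;  -5772 − 2794 = -8566;  -13301 − 8566 = -21867

-21867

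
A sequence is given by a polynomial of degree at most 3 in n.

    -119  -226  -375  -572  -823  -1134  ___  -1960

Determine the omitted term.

-1511

Using the first 6 terms:
First differences: -107, -149, -197, -251, -311
Second differences: -42, -48, -54, -60
Third differences: -6, -6, -6
Constant third difference = -6.
Extend forward: -60 − 6 = -66;  -311 − 66 = -377;  -1134 − 377 = -1511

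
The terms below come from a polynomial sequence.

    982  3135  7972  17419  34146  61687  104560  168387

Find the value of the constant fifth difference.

120

Δ: 2153, 4837, 9447, 16727, 27541, 42873, 63827
Δ²: 2684, 4610, 7280, 10814, 15332, 20954
Δ³: 1926, 2670, 3534, 4518, 5622
Δ⁴: 744, 864, 984, 1104
Δ⁵: 120, 120, 120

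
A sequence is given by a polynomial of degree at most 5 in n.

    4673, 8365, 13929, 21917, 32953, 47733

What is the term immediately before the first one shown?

D1: 3692  5564  7988  11036  14780
D2: 1872  2424  3048  3744
D3: 552  624  696
D4: 72  72
The fourth differences are constant at 72.
Work back: 552 − 72 = 480;  1872 − 480 = 1392;  3692 − 1392 = 2300;  4673 − 2300 = 2373

2373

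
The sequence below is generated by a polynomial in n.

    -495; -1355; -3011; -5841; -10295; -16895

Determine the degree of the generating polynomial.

4

Δ: -860, -1656, -2830, -4454, -6600
Δ²: -796, -1174, -1624, -2146
Δ³: -378, -450, -522
Δ⁴: -72, -72
The fourth differences are constant, so the polynomial has degree 4.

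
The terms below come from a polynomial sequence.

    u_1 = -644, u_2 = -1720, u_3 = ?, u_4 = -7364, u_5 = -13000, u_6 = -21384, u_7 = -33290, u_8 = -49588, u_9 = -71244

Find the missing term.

Using the last 6 terms:
First differences: -5636, -8384, -11906, -16298, -21656
Second differences: -2748, -3522, -4392, -5358
Third differences: -774, -870, -966
Fourth differences: -96, -96
Constant fourth difference = -96.
Extend backward: -774 + 96 = -678;  -2748 + 678 = -2070;  -5636 + 2070 = -3566;  -7364 + 3566 = -3798

-3798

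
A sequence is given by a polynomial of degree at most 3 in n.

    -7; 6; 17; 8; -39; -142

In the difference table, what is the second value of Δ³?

-18

First differences: 13, 11, -9, -47, -103
Second differences: -2, -20, -38, -56
Third differences: -18, -18, -18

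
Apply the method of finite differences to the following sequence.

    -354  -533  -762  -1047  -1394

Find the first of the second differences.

-50

First differences: -179, -229, -285, -347
Second differences: -50, -56, -62
Third differences: -6, -6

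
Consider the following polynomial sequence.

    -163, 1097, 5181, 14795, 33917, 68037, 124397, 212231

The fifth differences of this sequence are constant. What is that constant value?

240

First differences: 1260, 4084, 9614, 19122, 34120, 56360, 87834
Second differences: 2824, 5530, 9508, 14998, 22240, 31474
Third differences: 2706, 3978, 5490, 7242, 9234
Fourth differences: 1272, 1512, 1752, 1992
Fifth differences: 240, 240, 240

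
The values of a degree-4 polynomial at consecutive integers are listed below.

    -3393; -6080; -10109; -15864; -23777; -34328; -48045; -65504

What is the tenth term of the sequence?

-114192

Δ: -2687, -4029, -5755, -7913, -10551, -13717, -17459
Δ²: -1342, -1726, -2158, -2638, -3166, -3742
Δ³: -384, -432, -480, -528, -576
Δ⁴: -48, -48, -48, -48
Fourth differences constant at -48.
-576 − 48 = -624;  -3742 − 624 = -4366;  -17459 − 4366 = -21825;  -65504 − 21825 = -87329
-624 − 48 = -672;  -4366 − 672 = -5038;  -21825 − 5038 = -26863;  -87329 − 26863 = -114192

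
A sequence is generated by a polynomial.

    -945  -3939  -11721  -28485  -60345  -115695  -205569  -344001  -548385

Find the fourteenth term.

Δ: -2994, -7782, -16764, -31860, -55350, -89874, -138432, -204384
Δ²: -4788, -8982, -15096, -23490, -34524, -48558, -65952
Δ³: -4194, -6114, -8394, -11034, -14034, -17394
Δ⁴: -1920, -2280, -2640, -3000, -3360
Δ⁵: -360, -360, -360, -360
The fifth differences are constant (-360).
-3360 − 360 = -3720;  -17394 − 3720 = -21114;  -65952 − 21114 = -87066;  -204384 − 87066 = -291450;  -548385 − 291450 = -839835
-3720 − 360 = -4080;  -21114 − 4080 = -25194;  -87066 − 25194 = -112260;  -291450 − 112260 = -403710;  -839835 − 403710 = -1243545
-4080 − 360 = -4440;  -25194 − 4440 = -29634;  -112260 − 29634 = -141894;  -403710 − 141894 = -545604;  -1243545 − 545604 = -1789149
-4440 − 360 = -4800;  -29634 − 4800 = -34434;  -141894 − 34434 = -176328;  -545604 − 176328 = -721932;  -1789149 − 721932 = -2511081
-4800 − 360 = -5160;  -34434 − 5160 = -39594;  -176328 − 39594 = -215922;  -721932 − 215922 = -937854;  -2511081 − 937854 = -3448935

-3448935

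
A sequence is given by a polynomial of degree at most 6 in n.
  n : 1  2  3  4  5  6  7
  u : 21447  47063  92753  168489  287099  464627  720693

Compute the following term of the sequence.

1078853

25616 , 45690 , 75736 , 118610 , 177528 , 256066
20074 , 30046 , 42874 , 58918 , 78538
9972 , 12828 , 16044 , 19620
2856 , 3216 , 3576
360 , 360
Constant fifth difference = 360, so extend:
3576 + 360 = 3936;  19620 + 3936 = 23556;  78538 + 23556 = 102094;  256066 + 102094 = 358160;  720693 + 358160 = 1078853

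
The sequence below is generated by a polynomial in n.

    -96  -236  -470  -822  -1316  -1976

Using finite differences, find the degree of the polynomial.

First differences: -140, -234, -352, -494, -660
Second differences: -94, -118, -142, -166
Third differences: -24, -24, -24
The third differences are constant, so the polynomial has degree 3.

3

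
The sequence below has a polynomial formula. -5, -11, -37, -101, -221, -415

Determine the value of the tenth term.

-2291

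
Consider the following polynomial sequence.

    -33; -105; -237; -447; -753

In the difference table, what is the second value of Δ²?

-78

Δ: -72, -132, -210, -306
Δ²: -60, -78, -96
Δ³: -18, -18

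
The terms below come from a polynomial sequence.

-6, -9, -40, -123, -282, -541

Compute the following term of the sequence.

-3, -31, -83, -159, -259
-28, -52, -76, -100
-24, -24, -24
Third differences constant at -24.
-100 − 24 = -124;  -259 − 124 = -383;  -541 − 383 = -924

-924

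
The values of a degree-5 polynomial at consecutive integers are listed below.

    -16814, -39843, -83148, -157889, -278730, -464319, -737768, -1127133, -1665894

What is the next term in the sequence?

D1: -23029, -43305, -74741, -120841, -185589, -273449, -389365, -538761
D2: -20276, -31436, -46100, -64748, -87860, -115916, -149396
D3: -11160, -14664, -18648, -23112, -28056, -33480
D4: -3504, -3984, -4464, -4944, -5424
D5: -480, -480, -480, -480
Constant fifth difference = -480, so extend:
-5424 − 480 = -5904;  -33480 − 5904 = -39384;  -149396 − 39384 = -188780;  -538761 − 188780 = -727541;  -1665894 − 727541 = -2393435

-2393435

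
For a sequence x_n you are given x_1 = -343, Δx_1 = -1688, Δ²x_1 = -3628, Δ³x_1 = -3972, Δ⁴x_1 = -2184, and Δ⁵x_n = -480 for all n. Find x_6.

-96183

Build the table forward from the leading diagonal:
D5: -480, -480, -480, -480, -480, -480
D4: -2184, -2664, -3144, -3624, -4104, -4584
D3: -3972, -6156, -8820, -11964, -15588, -19692
D2: -3628, -7600, -13756, -22576, -34540, -50128
D1: -1688, -5316, -12916, -26672, -49248, -83788
x: -343, -2031, -7347, -20263, -46935, -96183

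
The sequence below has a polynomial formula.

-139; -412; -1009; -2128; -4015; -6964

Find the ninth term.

-25843

First differences: -273, -597, -1119, -1887, -2949
Second differences: -324, -522, -768, -1062
Third differences: -198, -246, -294
Fourth differences: -48, -48
Fourth differences constant at -48.
-294 − 48 = -342;  -1062 − 342 = -1404;  -2949 − 1404 = -4353;  -6964 − 4353 = -11317
-342 − 48 = -390;  -1404 − 390 = -1794;  -4353 − 1794 = -6147;  -11317 − 6147 = -17464
-390 − 48 = -438;  -1794 − 438 = -2232;  -6147 − 2232 = -8379;  -17464 − 8379 = -25843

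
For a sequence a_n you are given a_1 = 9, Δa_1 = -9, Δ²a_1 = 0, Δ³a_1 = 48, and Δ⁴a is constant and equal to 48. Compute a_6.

684

Build the table forward from the leading diagonal:
D4: 48  48  48  48  48  48
D3: 48  96  144  192  240  288
D2: 0  48  144  288  480  720
D1: -9  -9  39  183  471  951
a: 9  0  -9  30  213  684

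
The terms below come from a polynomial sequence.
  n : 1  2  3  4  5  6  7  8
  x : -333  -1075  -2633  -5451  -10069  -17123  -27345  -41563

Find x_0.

-59

D1: -742  -1558  -2818  -4618  -7054  -10222  -14218
D2: -816  -1260  -1800  -2436  -3168  -3996
D3: -444  -540  -636  -732  -828
D4: -96  -96  -96  -96
The fourth differences are constant at -96.
Work back: -444 + 96 = -348;  -816 + 348 = -468;  -742 + 468 = -274;  -333 + 274 = -59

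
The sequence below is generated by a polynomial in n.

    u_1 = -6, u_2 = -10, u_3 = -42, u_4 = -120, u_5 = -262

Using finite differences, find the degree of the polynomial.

-4, -32, -78, -142
-28, -46, -64
-18, -18
The third differences are constant, so the polynomial has degree 3.

3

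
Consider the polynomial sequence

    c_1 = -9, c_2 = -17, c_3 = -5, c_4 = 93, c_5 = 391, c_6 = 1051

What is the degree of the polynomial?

D1: -8, 12, 98, 298, 660
D2: 20, 86, 200, 362
D3: 66, 114, 162
D4: 48, 48
The fourth differences are constant, so the polynomial has degree 4.

4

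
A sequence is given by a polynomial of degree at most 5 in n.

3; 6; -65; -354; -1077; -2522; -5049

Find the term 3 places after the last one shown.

-23802

Δ: 3, -71, -289, -723, -1445, -2527
Δ²: -74, -218, -434, -722, -1082
Δ³: -144, -216, -288, -360
Δ⁴: -72, -72, -72
Constant fourth difference = -72, so extend:
-360 − 72 = -432;  -1082 − 432 = -1514;  -2527 − 1514 = -4041;  -5049 − 4041 = -9090
-432 − 72 = -504;  -1514 − 504 = -2018;  -4041 − 2018 = -6059;  -9090 − 6059 = -15149
-504 − 72 = -576;  -2018 − 576 = -2594;  -6059 − 2594 = -8653;  -15149 − 8653 = -23802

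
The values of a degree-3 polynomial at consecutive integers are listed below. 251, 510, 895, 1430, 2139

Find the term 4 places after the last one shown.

7195

D1: 259, 385, 535, 709
D2: 126, 150, 174
D3: 24, 24
The third differences are constant (24).
174 + 24 = 198;  709 + 198 = 907;  2139 + 907 = 3046
198 + 24 = 222;  907 + 222 = 1129;  3046 + 1129 = 4175
222 + 24 = 246;  1129 + 246 = 1375;  4175 + 1375 = 5550
246 + 24 = 270;  1375 + 270 = 1645;  5550 + 1645 = 7195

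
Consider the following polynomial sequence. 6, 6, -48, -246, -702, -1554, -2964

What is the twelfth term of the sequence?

D1: 0, -54, -198, -456, -852, -1410
D2: -54, -144, -258, -396, -558
D3: -90, -114, -138, -162
D4: -24, -24, -24
Fourth differences constant at -24.
-162 − 24 = -186;  -558 − 186 = -744;  -1410 − 744 = -2154;  -2964 − 2154 = -5118
-186 − 24 = -210;  -744 − 210 = -954;  -2154 − 954 = -3108;  -5118 − 3108 = -8226
-210 − 24 = -234;  -954 − 234 = -1188;  -3108 − 1188 = -4296;  -8226 − 4296 = -12522
-234 − 24 = -258;  -1188 − 258 = -1446;  -4296 − 1446 = -5742;  -12522 − 5742 = -18264
-258 − 24 = -282;  -1446 − 282 = -1728;  -5742 − 1728 = -7470;  -18264 − 7470 = -25734

-25734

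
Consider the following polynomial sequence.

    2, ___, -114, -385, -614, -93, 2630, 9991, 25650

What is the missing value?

Using the last 7 terms:
D1: -271, -229, 521, 2723, 7361, 15659
D2: 42, 750, 2202, 4638, 8298
D3: 708, 1452, 2436, 3660
D4: 744, 984, 1224
D5: 240, 240
Constant fifth difference = 240.
Extend backward: 744 − 240 = 504;  708 − 504 = 204;  42 − 204 = -162;  -271 + 162 = -109;  -114 + 109 = -5

-5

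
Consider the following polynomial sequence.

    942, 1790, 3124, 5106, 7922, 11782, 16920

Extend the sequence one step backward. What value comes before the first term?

442

D1: 848  1334  1982  2816  3860  5138
D2: 486  648  834  1044  1278
D3: 162  186  210  234
D4: 24  24  24
The fourth differences are constant at 24.
Work back: 162 − 24 = 138;  486 − 138 = 348;  848 − 348 = 500;  942 − 500 = 442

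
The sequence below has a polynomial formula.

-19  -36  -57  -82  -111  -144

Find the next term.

-17  -21  -25  -29  -33
-4  -4  -4  -4
Constant second difference = -4, so extend:
-33 − 4 = -37;  -144 − 37 = -181

-181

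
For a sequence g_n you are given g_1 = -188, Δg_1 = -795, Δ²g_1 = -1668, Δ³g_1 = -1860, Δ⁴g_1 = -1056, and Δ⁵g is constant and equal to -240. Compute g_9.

Build the table forward from the leading diagonal:
D5: -240  -240  -240  -240  -240  -240  -240  -240  -240
D4: -1056  -1296  -1536  -1776  -2016  -2256  -2496  -2736  -2976
D3: -1860  -2916  -4212  -5748  -7524  -9540  -11796  -14292  -17028
D2: -1668  -3528  -6444  -10656  -16404  -23928  -33468  -45264  -59556
D1: -795  -2463  -5991  -12435  -23091  -39495  -63423  -96891  -142155
g: -188  -983  -3446  -9437  -21872  -44963  -84458  -147881  -244772

-244772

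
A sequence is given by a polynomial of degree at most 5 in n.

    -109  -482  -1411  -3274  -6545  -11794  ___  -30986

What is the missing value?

Using the first 6 terms:
Δ: -373, -929, -1863, -3271, -5249
Δ²: -556, -934, -1408, -1978
Δ³: -378, -474, -570
Δ⁴: -96, -96
Constant fourth difference = -96.
Extend forward: -570 − 96 = -666;  -1978 − 666 = -2644;  -5249 − 2644 = -7893;  -11794 − 7893 = -19687

-19687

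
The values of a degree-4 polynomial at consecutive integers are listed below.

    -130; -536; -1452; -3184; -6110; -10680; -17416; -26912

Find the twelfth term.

-106896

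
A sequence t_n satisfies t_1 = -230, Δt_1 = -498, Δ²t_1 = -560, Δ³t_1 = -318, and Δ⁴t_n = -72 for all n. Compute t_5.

Build the table forward from the leading diagonal:
D4: -72, -72, -72, -72, -72
D3: -318, -390, -462, -534, -606
D2: -560, -878, -1268, -1730, -2264
D1: -498, -1058, -1936, -3204, -4934
t: -230, -728, -1786, -3722, -6926

-6926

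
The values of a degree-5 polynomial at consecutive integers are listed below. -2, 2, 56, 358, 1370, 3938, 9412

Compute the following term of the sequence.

19766

D1: 4 , 54 , 302 , 1012 , 2568 , 5474
D2: 50 , 248 , 710 , 1556 , 2906
D3: 198 , 462 , 846 , 1350
D4: 264 , 384 , 504
D5: 120 , 120
The fifth differences are constant (120).
504 + 120 = 624;  1350 + 624 = 1974;  2906 + 1974 = 4880;  5474 + 4880 = 10354;  9412 + 10354 = 19766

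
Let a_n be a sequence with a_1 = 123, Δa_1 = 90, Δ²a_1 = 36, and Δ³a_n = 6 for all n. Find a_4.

Build the table forward from the leading diagonal:
Δ³: 6  6  6  6
Δ²: 36  42  48  54
Δ: 90  126  168  216
a: 123  213  339  507

507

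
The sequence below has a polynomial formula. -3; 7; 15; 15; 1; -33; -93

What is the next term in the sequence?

-185

D1: 10, 8, 0, -14, -34, -60
D2: -2, -8, -14, -20, -26
D3: -6, -6, -6, -6
Third differences constant at -6.
-26 − 6 = -32;  -60 − 32 = -92;  -93 − 92 = -185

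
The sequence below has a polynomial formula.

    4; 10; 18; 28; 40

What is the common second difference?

2

Δ: 6, 8, 10, 12
Δ²: 2, 2, 2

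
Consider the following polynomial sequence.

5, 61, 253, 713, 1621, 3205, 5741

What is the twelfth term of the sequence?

45721

D1: 56  192  460  908  1584  2536
D2: 136  268  448  676  952
D3: 132  180  228  276
D4: 48  48  48
The fourth differences are constant (48).
276 + 48 = 324;  952 + 324 = 1276;  2536 + 1276 = 3812;  5741 + 3812 = 9553
324 + 48 = 372;  1276 + 372 = 1648;  3812 + 1648 = 5460;  9553 + 5460 = 15013
372 + 48 = 420;  1648 + 420 = 2068;  5460 + 2068 = 7528;  15013 + 7528 = 22541
420 + 48 = 468;  2068 + 468 = 2536;  7528 + 2536 = 10064;  22541 + 10064 = 32605
468 + 48 = 516;  2536 + 516 = 3052;  10064 + 3052 = 13116;  32605 + 13116 = 45721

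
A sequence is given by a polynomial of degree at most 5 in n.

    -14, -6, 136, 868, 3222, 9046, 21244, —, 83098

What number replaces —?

Using the first 7 terms:
8, 142, 732, 2354, 5824, 12198
134, 590, 1622, 3470, 6374
456, 1032, 1848, 2904
576, 816, 1056
240, 240
Constant fifth difference = 240.
Extend forward: 1056 + 240 = 1296;  2904 + 1296 = 4200;  6374 + 4200 = 10574;  12198 + 10574 = 22772;  21244 + 22772 = 44016

44016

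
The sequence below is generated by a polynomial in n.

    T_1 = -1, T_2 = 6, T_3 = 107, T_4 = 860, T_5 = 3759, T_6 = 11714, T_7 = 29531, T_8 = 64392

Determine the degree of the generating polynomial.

5

First differences: 7, 101, 753, 2899, 7955, 17817, 34861
Second differences: 94, 652, 2146, 5056, 9862, 17044
Third differences: 558, 1494, 2910, 4806, 7182
Fourth differences: 936, 1416, 1896, 2376
Fifth differences: 480, 480, 480
The fifth differences are constant, so the polynomial has degree 5.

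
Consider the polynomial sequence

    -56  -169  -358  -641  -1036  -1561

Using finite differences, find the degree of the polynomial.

D1: -113, -189, -283, -395, -525
D2: -76, -94, -112, -130
D3: -18, -18, -18
The third differences are constant, so the polynomial has degree 3.

3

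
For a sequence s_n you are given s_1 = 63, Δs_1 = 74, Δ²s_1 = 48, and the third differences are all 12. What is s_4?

441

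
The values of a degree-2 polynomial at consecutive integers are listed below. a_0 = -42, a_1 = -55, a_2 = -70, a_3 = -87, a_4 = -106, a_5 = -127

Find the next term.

-13  -15  -17  -19  -21
-2  -2  -2  -2
Constant second difference = -2, so extend:
-21 − 2 = -23;  -127 − 23 = -150

-150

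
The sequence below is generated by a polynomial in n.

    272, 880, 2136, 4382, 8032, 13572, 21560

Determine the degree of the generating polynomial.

First differences: 608, 1256, 2246, 3650, 5540, 7988
Second differences: 648, 990, 1404, 1890, 2448
Third differences: 342, 414, 486, 558
Fourth differences: 72, 72, 72
The fourth differences are constant, so the polynomial has degree 4.

4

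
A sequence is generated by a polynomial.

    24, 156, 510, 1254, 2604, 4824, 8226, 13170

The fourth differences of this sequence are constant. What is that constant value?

First differences: 132, 354, 744, 1350, 2220, 3402, 4944
Second differences: 222, 390, 606, 870, 1182, 1542
Third differences: 168, 216, 264, 312, 360
Fourth differences: 48, 48, 48, 48

48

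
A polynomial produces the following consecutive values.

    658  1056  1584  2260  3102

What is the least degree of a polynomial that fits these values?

3

Δ: 398, 528, 676, 842
Δ²: 130, 148, 166
Δ³: 18, 18
The third differences are constant, so the polynomial has degree 3.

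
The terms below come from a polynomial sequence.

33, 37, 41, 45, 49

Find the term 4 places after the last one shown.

Δ: 4 , 4 , 4 , 4
First differences constant at 4.
49 + 4 = 53
53 + 4 = 57
57 + 4 = 61
61 + 4 = 65

65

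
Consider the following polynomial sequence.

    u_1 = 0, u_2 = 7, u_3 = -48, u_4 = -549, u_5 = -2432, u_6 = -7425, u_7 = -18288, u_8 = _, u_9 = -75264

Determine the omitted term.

Using the first 7 terms:
Δ: 7  -55  -501  -1883  -4993  -10863
Δ²: -62  -446  -1382  -3110  -5870
Δ³: -384  -936  -1728  -2760
Δ⁴: -552  -792  -1032
Δ⁵: -240  -240
Constant fifth difference = -240.
Extend forward: -1032 − 240 = -1272;  -2760 − 1272 = -4032;  -5870 − 4032 = -9902;  -10863 − 9902 = -20765;  -18288 − 20765 = -39053

-39053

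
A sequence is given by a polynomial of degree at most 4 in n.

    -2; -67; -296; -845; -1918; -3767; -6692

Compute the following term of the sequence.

-11041

-65  -229  -549  -1073  -1849  -2925
-164  -320  -524  -776  -1076
-156  -204  -252  -300
-48  -48  -48
The fourth differences are constant (-48).
-300 − 48 = -348;  -1076 − 348 = -1424;  -2925 − 1424 = -4349;  -6692 − 4349 = -11041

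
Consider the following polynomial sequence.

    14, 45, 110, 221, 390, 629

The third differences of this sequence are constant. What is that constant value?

First differences: 31, 65, 111, 169, 239
Second differences: 34, 46, 58, 70
Third differences: 12, 12, 12

12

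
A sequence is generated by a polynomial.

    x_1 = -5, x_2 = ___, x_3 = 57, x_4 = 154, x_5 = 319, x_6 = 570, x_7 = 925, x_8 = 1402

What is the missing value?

Using the last 6 terms:
D1: 97, 165, 251, 355, 477
D2: 68, 86, 104, 122
D3: 18, 18, 18
Constant third difference = 18.
Extend backward: 68 − 18 = 50;  97 − 50 = 47;  57 − 47 = 10

10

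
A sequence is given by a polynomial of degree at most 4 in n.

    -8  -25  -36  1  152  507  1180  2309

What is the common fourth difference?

First differences: -17, -11, 37, 151, 355, 673, 1129
Second differences: 6, 48, 114, 204, 318, 456
Third differences: 42, 66, 90, 114, 138
Fourth differences: 24, 24, 24, 24

24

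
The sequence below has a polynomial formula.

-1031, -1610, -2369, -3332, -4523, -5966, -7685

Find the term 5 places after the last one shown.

-21260

First differences: -579, -759, -963, -1191, -1443, -1719
Second differences: -180, -204, -228, -252, -276
Third differences: -24, -24, -24, -24
Third differences constant at -24.
-276 − 24 = -300;  -1719 − 300 = -2019;  -7685 − 2019 = -9704
-300 − 24 = -324;  -2019 − 324 = -2343;  -9704 − 2343 = -12047
-324 − 24 = -348;  -2343 − 348 = -2691;  -12047 − 2691 = -14738
-348 − 24 = -372;  -2691 − 372 = -3063;  -14738 − 3063 = -17801
-372 − 24 = -396;  -3063 − 396 = -3459;  -17801 − 3459 = -21260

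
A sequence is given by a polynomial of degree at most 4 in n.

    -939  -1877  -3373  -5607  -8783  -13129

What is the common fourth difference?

-24

First differences: -938, -1496, -2234, -3176, -4346
Second differences: -558, -738, -942, -1170
Third differences: -180, -204, -228
Fourth differences: -24, -24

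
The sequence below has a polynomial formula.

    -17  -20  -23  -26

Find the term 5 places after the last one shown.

Δ: -3 , -3 , -3
First differences constant at -3.
-26 − 3 = -29
-29 − 3 = -32
-32 − 3 = -35
-35 − 3 = -38
-38 − 3 = -41

-41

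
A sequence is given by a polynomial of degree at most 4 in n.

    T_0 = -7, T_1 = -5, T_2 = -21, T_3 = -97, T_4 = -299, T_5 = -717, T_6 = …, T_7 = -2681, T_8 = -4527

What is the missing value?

Using the first 6 terms:
2  -16  -76  -202  -418
-18  -60  -126  -216
-42  -66  -90
-24  -24
Constant fourth difference = -24.
Extend forward: -90 − 24 = -114;  -216 − 114 = -330;  -418 − 330 = -748;  -717 − 748 = -1465

-1465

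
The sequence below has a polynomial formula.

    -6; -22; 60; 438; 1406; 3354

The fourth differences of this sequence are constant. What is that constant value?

96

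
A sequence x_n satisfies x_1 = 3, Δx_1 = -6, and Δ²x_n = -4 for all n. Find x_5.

-45

Build the table forward from the leading diagonal:
Δ²: -4  -4  -4  -4  -4
Δ: -6  -10  -14  -18  -22
x: 3  -3  -13  -27  -45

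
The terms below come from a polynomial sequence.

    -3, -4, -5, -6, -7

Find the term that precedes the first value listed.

-2

Δ: -1  -1  -1  -1
The first differences are constant at -1.
Work back: -3 + 1 = -2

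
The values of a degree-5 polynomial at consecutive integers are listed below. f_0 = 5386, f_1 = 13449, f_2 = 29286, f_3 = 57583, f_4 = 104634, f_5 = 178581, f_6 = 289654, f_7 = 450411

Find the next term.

675978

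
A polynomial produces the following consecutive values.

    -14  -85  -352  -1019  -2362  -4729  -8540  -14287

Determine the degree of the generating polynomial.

4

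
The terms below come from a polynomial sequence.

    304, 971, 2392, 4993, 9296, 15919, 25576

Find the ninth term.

First differences: 667 , 1421 , 2601 , 4303 , 6623 , 9657
Second differences: 754 , 1180 , 1702 , 2320 , 3034
Third differences: 426 , 522 , 618 , 714
Fourth differences: 96 , 96 , 96
The fourth differences are constant (96).
714 + 96 = 810;  3034 + 810 = 3844;  9657 + 3844 = 13501;  25576 + 13501 = 39077
810 + 96 = 906;  3844 + 906 = 4750;  13501 + 4750 = 18251;  39077 + 18251 = 57328

57328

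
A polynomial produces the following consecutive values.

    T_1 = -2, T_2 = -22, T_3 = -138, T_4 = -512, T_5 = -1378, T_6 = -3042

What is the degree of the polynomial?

D1: -20, -116, -374, -866, -1664
D2: -96, -258, -492, -798
D3: -162, -234, -306
D4: -72, -72
The fourth differences are constant, so the polynomial has degree 4.

4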